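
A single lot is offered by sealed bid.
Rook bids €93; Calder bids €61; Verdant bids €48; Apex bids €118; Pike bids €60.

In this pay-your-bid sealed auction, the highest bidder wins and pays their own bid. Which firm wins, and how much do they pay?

Apex pays €118

Rule: the highest bidder wins and pays their own bid.
Bids ranked: 118 (Apex) > 93 (Rook) > 61 (Calder) > 60 (Pike) > 48 (Verdant)
First-price: Apex pays what they bid, €118.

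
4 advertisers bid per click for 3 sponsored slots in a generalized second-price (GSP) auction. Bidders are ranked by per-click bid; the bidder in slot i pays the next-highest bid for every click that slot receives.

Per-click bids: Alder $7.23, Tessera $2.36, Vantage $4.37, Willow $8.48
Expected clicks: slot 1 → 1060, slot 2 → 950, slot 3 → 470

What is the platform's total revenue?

Ranked by bid: $8.48 (Willow) > $7.23 (Alder) > $4.37 (Vantage) > $2.36 (Tessera)
Slot 1: Willow pays $7.23 × 1060 = $7663.80
Slot 2: Alder pays $4.37 × 950 = $4151.50
Slot 3: Vantage pays $2.36 × 470 = $1109.20
Total = $12924.50

Total revenue: $12924.50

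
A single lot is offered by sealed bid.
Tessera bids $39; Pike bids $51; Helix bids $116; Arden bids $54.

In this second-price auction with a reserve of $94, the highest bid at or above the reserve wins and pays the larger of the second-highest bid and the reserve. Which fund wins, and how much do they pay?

Helix pays $94

Rule: the highest bid at or above the reserve wins and pays the larger of the second-highest bid and the reserve.
Bids in order: 116 (Helix) > 54 (Arden) > 51 (Pike) > 39 (Tessera)
Helix has the top bid at or above the reserve ($116).
Second-highest bid $54 is below the reserve $94, so the reserve binds → payment $94.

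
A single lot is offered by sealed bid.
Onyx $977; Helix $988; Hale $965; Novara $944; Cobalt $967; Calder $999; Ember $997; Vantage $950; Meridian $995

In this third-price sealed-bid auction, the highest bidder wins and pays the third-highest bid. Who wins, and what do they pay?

Bids ranked: 999 (Calder) > 997 (Ember) > 995 (Meridian) > 988 (Helix) > 977 (Onyx) > 967 (Cobalt) > …
Calder is highest; pays the third-highest bid, $995.

Calder pays $995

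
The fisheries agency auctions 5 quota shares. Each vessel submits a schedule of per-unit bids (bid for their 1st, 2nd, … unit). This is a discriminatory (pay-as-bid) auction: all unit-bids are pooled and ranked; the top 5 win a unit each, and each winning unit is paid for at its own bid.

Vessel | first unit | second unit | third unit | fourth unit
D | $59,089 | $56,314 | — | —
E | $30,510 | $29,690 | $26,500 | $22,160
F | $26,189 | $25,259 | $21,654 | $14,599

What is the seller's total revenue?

All unit-bids, highest first — top 5: 59,089 (D-1), 56,314 (D-2), 30,510 (E-1), 29,690 (E-2), 26,500 (E-3)
Next rejected bid: $26,189 (not a price — pay-as-bid).
Each winning unit pays its own bid.
Revenue = 59,089 + 56,314 + 30,510 + 29,690 + 26,500 = $202,103.

Total revenue: $202,103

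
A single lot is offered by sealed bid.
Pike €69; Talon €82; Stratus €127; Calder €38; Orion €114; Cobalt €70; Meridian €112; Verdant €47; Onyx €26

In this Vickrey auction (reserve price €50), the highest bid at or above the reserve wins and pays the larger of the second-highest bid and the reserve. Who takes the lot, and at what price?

Bids ranked: 127 (Stratus) > 114 (Orion) > 112 (Meridian) > 82 (Talon) > 70 (Cobalt) > 69 (Pike) > …
Highest eligible bid: Stratus at €127.
max(second-highest €114, reserve €50) = €114; the reserve does not bind.

Stratus pays €114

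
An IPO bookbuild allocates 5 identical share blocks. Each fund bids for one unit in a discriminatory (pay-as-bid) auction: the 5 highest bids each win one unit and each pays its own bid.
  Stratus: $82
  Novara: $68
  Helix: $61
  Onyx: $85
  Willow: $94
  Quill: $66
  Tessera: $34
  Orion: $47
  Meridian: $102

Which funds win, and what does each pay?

Sorting: 102 (Meridian), 94 (Willow), 85 (Onyx), 82 (Stratus), 68 (Novara), 66 (Quill), 61 (Helix), …
The 5 highest are Meridian, Willow, Onyx, Stratus, Novara.
Each winner pays its own bid: Meridian $102, Willow $94, Onyx $85, Stratus $82, Novara $68.

Meridian $102, Willow $94, Onyx $85, Stratus $82, Novara $68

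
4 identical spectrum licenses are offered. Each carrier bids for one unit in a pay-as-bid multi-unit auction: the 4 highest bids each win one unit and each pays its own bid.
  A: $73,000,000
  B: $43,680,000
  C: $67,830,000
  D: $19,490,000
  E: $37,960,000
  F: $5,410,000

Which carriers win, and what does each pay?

A $73,000,000, C $67,830,000, B $43,680,000, E $37,960,000

Sorting: 73,000,000 (A), 67,830,000 (C), 43,680,000 (B), 37,960,000 (E), 19,490,000 (D), 5,410,000 (F)
Winners (4 units): A, C, B, E.
Each winner pays its own bid: A $73,000,000, C $67,830,000, B $43,680,000, E $37,960,000.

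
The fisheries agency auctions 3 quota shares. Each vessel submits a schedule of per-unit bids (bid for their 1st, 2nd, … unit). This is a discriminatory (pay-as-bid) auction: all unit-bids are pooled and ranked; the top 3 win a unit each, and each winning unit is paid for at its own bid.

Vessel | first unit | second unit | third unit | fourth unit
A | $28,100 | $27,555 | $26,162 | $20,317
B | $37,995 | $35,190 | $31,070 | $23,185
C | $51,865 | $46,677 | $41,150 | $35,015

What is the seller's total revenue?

Total revenue: $139,692

Merging the schedules and taking the best 3: 51,865 (C-1), 46,677 (C-2), 41,150 (C-3)
Next rejected bid: $37,995 (not a price — pay-as-bid).
Each winning unit pays its own bid.
Revenue = 51,865 + 46,677 + 41,150 = $139,692.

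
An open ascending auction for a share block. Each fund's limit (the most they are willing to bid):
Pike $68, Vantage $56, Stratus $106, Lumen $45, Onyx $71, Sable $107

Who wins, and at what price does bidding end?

Ascending (English) auction: the price rises until one bidder remains; the winner pays the price at which the last rival dropped out.
Limits in order: 107 (Sable) > 106 (Stratus) > 71 (Onyx) > 68 (Pike) > 56 (Vantage) > 45 (Lumen)
Once the price passes $106, only Sable is left; the hammer falls at Stratus's limit of $106.

Sable wins at $106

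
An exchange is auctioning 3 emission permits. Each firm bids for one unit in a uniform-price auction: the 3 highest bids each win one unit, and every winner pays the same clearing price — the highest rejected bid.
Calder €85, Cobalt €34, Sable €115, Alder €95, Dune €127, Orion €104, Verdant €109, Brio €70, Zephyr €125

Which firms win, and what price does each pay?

Dune, Zephyr, Sable; each pays €109

Bids ranked high→low: 127 (Dune), 125 (Zephyr), 115 (Sable), 109 (Verdant), 104 (Orion), …
The 3 highest are Dune, Zephyr, Sable.
First losing bid is Verdant's €109, which sets the uniform price.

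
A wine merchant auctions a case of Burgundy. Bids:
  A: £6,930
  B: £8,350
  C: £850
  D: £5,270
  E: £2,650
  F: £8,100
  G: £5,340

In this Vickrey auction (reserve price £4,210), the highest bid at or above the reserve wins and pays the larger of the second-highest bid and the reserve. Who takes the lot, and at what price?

Rule: the highest bid at or above the reserve wins and pays the larger of the second-highest bid and the reserve.
Bids in order: 8,350 (B) > 8,100 (F) > 6,930 (A) > 5,340 (G) > 5,270 (D) > 2,650 (E) > …
Highest eligible bid: B at £8,350.
Second-highest bid £8,100 exceeds the reserve £4,210 → payment £8,100.

B pays £8,100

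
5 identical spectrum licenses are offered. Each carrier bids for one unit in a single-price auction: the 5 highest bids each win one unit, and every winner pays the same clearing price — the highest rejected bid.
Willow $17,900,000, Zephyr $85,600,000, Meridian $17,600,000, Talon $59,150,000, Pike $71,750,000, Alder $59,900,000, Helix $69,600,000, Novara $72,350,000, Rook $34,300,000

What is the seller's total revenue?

Total revenue: $295,750,000

Bids ranked high→low: 85,600,000 (Zephyr), 72,350,000 (Novara), 71,750,000 (Pike), 69,600,000 (Helix), 59,900,000 (Alder), 59,150,000 (Talon), 34,300,000 (Rook), …
The 5 highest are Zephyr, Novara, Pike, Helix, Alder.
First losing bid is Talon's $59,150,000, which sets the uniform price.
Total revenue = 5 × $59,150,000 = $295,750,000.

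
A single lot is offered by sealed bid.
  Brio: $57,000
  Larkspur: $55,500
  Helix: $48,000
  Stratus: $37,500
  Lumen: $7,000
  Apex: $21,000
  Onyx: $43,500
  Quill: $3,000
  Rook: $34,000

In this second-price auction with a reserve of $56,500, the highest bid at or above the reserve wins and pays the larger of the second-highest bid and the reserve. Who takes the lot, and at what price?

Brio pays $56,500

Second-price auction with a reserve of $56,500: the highest bid at or above the reserve wins and pays the larger of the second-highest bid and the reserve.
Bids in order: 57,000 (Brio) > 55,500 (Larkspur) > 48,000 (Helix) > 43,500 (Onyx) > 37,500 (Stratus) > 34,000 (Rook) > …
Brio has the top bid at or above the reserve ($57,000).
Second-highest bid $55,500 is below the reserve $56,500, so the reserve binds → payment $56,500.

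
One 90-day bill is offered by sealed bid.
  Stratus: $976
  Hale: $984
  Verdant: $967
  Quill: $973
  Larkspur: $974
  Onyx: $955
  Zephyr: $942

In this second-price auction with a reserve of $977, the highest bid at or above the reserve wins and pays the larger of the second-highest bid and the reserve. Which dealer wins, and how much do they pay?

Second-price auction with a reserve of $977: the highest bid at or above the reserve wins and pays the larger of the second-highest bid and the reserve.
Sorting bids: 984 (Hale) > 976 (Stratus) > 974 (Larkspur) > 973 (Quill) > 967 (Verdant) > 955 (Onyx) > …
Hale has the top bid at or above the reserve ($984).
max(second-highest $976, reserve $977) = $977.

Hale pays $977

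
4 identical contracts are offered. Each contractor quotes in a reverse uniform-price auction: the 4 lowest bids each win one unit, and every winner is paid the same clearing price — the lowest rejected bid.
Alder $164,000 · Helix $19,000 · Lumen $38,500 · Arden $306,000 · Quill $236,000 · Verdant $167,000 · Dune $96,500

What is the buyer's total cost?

Total cost: $668,000

Bids ranked low→high: 19,000 (Helix), 38,500 (Lumen), 96,500 (Dune), 164,000 (Alder), 167,000 (Verdant), 236,000 (Quill), …
Winners (4 units): Helix, Lumen, Dune, Alder.
Lowest unsuccessful bid: $167,000 → clearing price.
Total cost = 4 × $167,000 = $668,000.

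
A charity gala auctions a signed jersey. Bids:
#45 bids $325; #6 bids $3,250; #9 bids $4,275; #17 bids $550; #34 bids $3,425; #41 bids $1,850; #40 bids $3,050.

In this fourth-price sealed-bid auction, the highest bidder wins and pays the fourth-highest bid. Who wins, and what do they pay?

#9 pays $3,050

Fourth-price sealed-bid auction: the highest bidder wins and pays the fourth-highest bid.
Bids ranked: 4,275 (#9) > 3,425 (#34) > 3,250 (#6) > 3,050 (#40) > 1,850 (#41) > 550 (#17) > …
#9 is highest; pays the fourth-highest bid, $3,050.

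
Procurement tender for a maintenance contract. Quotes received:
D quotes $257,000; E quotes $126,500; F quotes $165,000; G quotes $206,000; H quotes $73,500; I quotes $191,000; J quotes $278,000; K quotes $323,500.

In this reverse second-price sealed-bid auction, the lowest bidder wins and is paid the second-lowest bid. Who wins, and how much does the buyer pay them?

Reverse second-price sealed-bid auction: the lowest bidder wins and is paid the second-lowest bid.
Bids ranked: 73,500 (H) < 126,500 (E) < 165,000 (F) < 191,000 (I) < 206,000 (G) < 257,000 (D) < …
Second-price: H is paid E's bid of $126,500.

H is paid $126,500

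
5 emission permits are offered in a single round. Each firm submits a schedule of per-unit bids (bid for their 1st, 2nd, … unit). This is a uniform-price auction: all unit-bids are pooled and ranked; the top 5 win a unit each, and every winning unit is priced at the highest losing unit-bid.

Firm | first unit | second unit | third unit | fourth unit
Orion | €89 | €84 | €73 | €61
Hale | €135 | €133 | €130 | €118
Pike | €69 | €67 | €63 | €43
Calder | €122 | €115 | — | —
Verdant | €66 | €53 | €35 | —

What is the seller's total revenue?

Total revenue: €575

All unit-bids, highest first — top 5: 135 (Hale-1), 133 (Hale-2), 130 (Hale-3), 122 (Calder-1), 118 (Hale-4)
Highest rejected unit-bid = €115.
Allocation: Calder 1, Hale 4. Every unit priced at €115.
Revenue = 5 × 115 = €575.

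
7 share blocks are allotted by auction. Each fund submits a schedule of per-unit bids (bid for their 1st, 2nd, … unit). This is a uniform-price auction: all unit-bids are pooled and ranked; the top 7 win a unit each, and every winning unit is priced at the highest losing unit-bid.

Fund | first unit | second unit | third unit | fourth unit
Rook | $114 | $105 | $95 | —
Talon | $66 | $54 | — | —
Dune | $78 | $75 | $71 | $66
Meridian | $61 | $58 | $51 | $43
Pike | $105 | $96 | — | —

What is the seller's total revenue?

All unit-bids, highest first — top 7: 114 (Rook-1), 105 (Rook-2), 105 (Pike-1), 96 (Pike-2), 95 (Rook-3), 78 (Dune-1), 75 (Dune-2)
Highest rejected unit-bid = $71.
Allocation: Dune 2, Pike 2, Rook 3. Every unit priced at $71.
Revenue = 7 × 71 = $497.

Total revenue: $497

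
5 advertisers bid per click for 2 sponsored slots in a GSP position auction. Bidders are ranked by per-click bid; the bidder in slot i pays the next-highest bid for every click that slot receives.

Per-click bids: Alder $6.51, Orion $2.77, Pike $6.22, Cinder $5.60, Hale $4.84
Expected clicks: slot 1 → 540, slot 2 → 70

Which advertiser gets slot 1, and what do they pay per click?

Alder; $6.22 per click

Per-click bids in order: $6.51 (Alder) > $6.22 (Pike) > $5.60 (Cinder) > …
Slot 1 goes to the first-ranked bidder, Alder, who pays the next bid down: $6.22/click.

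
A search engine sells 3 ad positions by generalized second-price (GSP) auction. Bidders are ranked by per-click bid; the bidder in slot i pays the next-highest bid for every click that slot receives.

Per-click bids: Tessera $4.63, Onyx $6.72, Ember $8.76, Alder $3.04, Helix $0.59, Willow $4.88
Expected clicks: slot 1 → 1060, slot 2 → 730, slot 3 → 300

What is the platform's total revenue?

Per-click bids in order: $8.76 (Ember) > $6.72 (Onyx) > $4.88 (Willow) > $4.63 (Tessera) > …
Slot 1: Ember pays $6.72 × 1060 = $7123.20
Slot 2: Onyx pays $4.88 × 730 = $3562.40
Slot 3: Willow pays $4.63 × 300 = $1389.00
Total = $12074.60

Total revenue: $12074.60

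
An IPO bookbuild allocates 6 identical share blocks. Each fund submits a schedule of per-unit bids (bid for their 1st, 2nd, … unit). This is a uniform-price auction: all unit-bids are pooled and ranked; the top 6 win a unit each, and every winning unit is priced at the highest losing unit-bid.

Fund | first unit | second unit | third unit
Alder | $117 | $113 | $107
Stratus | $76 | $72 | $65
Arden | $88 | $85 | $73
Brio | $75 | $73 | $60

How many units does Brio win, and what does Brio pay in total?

Merging the schedules and taking the best 6: 117 (Alder-1), 113 (Alder-2), 107 (Alder-3), 88 (Arden-1), 85 (Arden-2), 76 (Stratus-1)
First bid not allocated: $75.
Brio wins 0 unit(s) at $75 each.

Brio: 0 units, pays $0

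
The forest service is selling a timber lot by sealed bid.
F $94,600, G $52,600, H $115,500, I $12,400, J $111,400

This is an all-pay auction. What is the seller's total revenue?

Total revenue: $386,500

Bids in order: 115,500 (H) > 111,400 (J) > 94,600 (F) > 52,600 (G) > 12,400 (I)
Every bidder forfeits their bid regardless of winning.
Revenue = 94,600 + 52,600 + 115,500 + 12,400 + 111,400 = $386,500.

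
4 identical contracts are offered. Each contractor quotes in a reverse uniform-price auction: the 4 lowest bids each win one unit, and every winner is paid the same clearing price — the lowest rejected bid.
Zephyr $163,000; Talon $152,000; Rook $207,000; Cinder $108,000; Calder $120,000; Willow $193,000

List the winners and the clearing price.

Ordering the bids: 108,000 (Cinder), 120,000 (Calder), 152,000 (Talon), 163,000 (Zephyr), 193,000 (Willow), 207,000 (Rook)
Winners (4 units): Cinder, Calder, Talon, Zephyr.
Clearing price = lowest rejected bid = $193,000.

Cinder, Calder, Talon, Zephyr; each is paid $193,000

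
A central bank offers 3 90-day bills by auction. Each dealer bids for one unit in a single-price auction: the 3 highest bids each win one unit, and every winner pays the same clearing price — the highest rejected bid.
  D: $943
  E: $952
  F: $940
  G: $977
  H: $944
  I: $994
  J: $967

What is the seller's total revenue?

Total revenue: $2,856

Sorting: 994 (I), 977 (G), 967 (J), 952 (E), 944 (H), …
Winners (3 units): I, G, J.
Clearing price = highest rejected bid = $952.
Total revenue = 3 × $952 = $2,856.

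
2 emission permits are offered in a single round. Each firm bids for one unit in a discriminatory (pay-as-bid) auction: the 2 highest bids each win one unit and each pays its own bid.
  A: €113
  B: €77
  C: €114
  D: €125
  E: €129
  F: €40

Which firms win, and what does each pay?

Ordering the bids: 129 (E), 125 (D), 114 (C), 113 (A), …
Top 2: E, D.
Each winner pays its own bid: E €129, D €125.

E €129, D €125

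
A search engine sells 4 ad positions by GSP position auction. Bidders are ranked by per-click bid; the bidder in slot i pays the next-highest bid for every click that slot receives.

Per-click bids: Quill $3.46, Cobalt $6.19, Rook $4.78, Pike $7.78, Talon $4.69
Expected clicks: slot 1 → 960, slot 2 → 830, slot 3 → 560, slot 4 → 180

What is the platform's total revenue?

Sorting advertisers: $7.78 (Pike) > $6.19 (Cobalt) > $4.78 (Rook) > $4.69 (Talon) > $3.46 (Quill)
Slot 1: Pike pays $6.19 × 960 = $5942.40
Slot 2: Cobalt pays $4.78 × 830 = $3967.40
Slot 3: Rook pays $4.69 × 560 = $2626.40
Slot 4: Talon pays $3.46 × 180 = $622.80
Total = $13159.00

Total revenue: $13159.00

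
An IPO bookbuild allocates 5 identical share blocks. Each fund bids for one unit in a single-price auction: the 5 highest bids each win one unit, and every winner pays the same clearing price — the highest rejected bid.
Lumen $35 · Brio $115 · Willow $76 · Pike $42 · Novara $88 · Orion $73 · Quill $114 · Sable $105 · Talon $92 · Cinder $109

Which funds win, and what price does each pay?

Ordering the bids: 115 (Brio), 114 (Quill), 109 (Cinder), 105 (Sable), 92 (Talon), 88 (Novara), 76 (Willow), …
Top 5: Brio, Quill, Cinder, Sable, Talon.
Highest unsuccessful bid: $88 → clearing price.

Brio, Quill, Cinder, Sable, Talon; each pays $88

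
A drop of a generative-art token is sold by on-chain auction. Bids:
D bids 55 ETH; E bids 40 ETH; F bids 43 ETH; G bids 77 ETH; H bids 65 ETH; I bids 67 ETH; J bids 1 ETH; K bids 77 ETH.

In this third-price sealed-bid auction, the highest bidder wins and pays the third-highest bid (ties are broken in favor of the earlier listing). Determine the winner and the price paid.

Sorting bids: 77 (G) > 77 (K) > 67 (I) > 65 (H) > 55 (D) > 43 (F) > …
G and K tie at 77 ETH; tie-break gives it to G.
G wins; payment is bid #3 in the ranking = 67 ETH.

G pays 67 ETH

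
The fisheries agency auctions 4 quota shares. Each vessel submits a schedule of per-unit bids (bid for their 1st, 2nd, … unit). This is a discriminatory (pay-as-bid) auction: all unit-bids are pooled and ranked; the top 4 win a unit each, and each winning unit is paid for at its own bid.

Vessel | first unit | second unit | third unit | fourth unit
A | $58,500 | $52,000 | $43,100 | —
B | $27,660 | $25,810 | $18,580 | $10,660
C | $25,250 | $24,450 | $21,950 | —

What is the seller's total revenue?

Total revenue: $181,260

Merging the schedules and taking the best 4: 58,500 (A-1), 52,000 (A-2), 43,100 (A-3), 27,660 (B-1)
Next rejected bid: $25,810 (not a price — pay-as-bid).
Each winning unit pays its own bid.
Revenue = 58,500 + 52,000 + 43,100 + 27,660 = $181,260.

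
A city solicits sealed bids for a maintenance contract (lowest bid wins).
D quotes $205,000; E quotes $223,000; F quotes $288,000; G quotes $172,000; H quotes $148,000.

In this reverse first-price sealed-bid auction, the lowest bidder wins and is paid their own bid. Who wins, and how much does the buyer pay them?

Bids in order: 148,000 (H) < 172,000 (G) < 205,000 (D) < 223,000 (E) < 288,000 (F)
First-price: H is paid what they bid, $148,000.

H is paid $148,000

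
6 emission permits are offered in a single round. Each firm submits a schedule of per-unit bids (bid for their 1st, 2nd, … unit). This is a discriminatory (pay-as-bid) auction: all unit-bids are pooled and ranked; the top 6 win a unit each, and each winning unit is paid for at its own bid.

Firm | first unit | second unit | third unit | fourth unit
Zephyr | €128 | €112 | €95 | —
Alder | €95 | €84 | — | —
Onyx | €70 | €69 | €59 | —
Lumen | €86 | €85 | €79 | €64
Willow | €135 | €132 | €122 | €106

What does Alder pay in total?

Merging the schedules and taking the best 6: 135 (Willow-1), 132 (Willow-2), 128 (Zephyr-1), 122 (Willow-3), 112 (Zephyr-2), 106 (Willow-4)
Next rejected bid: €95 (not a price — pay-as-bid).
Alder wins no units.

Alder pays €0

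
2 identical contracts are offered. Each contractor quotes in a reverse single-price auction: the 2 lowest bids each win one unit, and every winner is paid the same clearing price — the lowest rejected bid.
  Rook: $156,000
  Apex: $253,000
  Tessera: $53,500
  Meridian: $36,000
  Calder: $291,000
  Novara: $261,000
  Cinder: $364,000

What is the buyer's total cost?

Total cost: $312,000

Ordering the bids: 36,000 (Meridian), 53,500 (Tessera), 156,000 (Rook), 253,000 (Apex), …
Lowest 2: Meridian, Tessera.
Clearing price = lowest rejected bid = $156,000.
Total cost = 2 × $156,000 = $312,000.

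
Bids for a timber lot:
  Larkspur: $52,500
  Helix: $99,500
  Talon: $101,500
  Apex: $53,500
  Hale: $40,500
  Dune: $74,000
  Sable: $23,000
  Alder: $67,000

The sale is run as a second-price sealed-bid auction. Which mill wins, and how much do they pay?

Talon pays $99,500

Bids in order: 101,500 (Talon) > 99,500 (Helix) > 74,000 (Dune) > 67,000 (Alder) > 53,500 (Apex) > 52,500 (Larkspur) > …
Talon wins with the highest bid; price is set by the runner-up at $99,500.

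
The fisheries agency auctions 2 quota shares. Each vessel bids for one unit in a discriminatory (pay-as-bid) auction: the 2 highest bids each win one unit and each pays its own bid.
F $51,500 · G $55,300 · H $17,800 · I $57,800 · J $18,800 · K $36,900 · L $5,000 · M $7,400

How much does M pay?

M pays $0

Ordering the bids: 57,800 (I), 55,300 (G), 51,500 (F), 36,900 (K), …
Top 2: I, G.
M does not win → $0.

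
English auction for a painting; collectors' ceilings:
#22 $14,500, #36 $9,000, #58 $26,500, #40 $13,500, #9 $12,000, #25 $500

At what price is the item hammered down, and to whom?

Limits in order: 26,500 (#58) > 14,500 (#22) > 13,500 (#40) > 12,000 (#9) > 9,000 (#36) > 500 (#25)
Once the price passes $14,500, only #58 is left; the hammer falls at #22's limit of $14,500.

#58 wins at $14,500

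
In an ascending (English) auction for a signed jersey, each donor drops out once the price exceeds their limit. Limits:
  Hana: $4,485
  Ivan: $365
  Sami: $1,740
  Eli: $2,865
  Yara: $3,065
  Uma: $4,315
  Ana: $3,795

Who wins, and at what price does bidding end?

Hana wins at $4,315

Sorting limits: 4,485 (Hana) > 4,315 (Uma) > 3,795 (Ana) > 3,065 (Yara) > 2,865 (Eli) > 1,740 (Sami) > …
Bidding ends when Uma exits at $4,315; Hana takes it.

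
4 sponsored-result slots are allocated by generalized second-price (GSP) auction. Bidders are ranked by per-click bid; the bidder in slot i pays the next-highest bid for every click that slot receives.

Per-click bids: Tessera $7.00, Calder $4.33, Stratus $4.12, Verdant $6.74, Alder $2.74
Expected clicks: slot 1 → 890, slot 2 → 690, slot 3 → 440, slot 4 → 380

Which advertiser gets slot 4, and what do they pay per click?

Sorting advertisers: $7.00 (Tessera) > $6.74 (Verdant) > $4.33 (Calder) > $4.12 (Stratus) > $2.74 (Alder)
Slot 4 goes to the fourth-ranked bidder, Stratus, who pays the next bid down: $2.74/click.

Stratus; $2.74 per click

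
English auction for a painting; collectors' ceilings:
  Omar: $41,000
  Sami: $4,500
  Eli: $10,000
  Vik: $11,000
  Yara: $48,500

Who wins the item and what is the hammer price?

Yara wins at $41,000

Ascending (English) auction: the price rises until one bidder remains; the winner pays the price at which the last rival dropped out.
Sorting limits: 48,500 (Yara) > 41,000 (Omar) > 11,000 (Vik) > 10,000 (Eli) > 4,500 (Sami)
Omar is the last rival to drop out, at $41,000; Yara remains and wins at that price.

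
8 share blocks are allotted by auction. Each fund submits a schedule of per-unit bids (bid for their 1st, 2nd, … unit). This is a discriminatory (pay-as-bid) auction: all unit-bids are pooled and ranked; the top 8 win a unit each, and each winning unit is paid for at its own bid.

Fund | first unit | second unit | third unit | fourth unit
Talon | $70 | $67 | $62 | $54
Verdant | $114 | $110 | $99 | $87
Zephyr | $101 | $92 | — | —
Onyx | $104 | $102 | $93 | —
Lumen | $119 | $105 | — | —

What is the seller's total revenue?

Pooled unit-bids ranked (top 8): 119 (Lumen-1), 114 (Verdant-1), 110 (Verdant-2), 105 (Lumen-2), 104 (Onyx-1), 102 (Onyx-2), 101 (Zephyr-1), 99 (Verdant-3)
Next rejected bid: $93 (not a price — pay-as-bid).
Each winning unit pays its own bid.
Revenue = 119 + 114 + 110 + 105 + 104 + 102 + 101 + 99 = $854.

Total revenue: $854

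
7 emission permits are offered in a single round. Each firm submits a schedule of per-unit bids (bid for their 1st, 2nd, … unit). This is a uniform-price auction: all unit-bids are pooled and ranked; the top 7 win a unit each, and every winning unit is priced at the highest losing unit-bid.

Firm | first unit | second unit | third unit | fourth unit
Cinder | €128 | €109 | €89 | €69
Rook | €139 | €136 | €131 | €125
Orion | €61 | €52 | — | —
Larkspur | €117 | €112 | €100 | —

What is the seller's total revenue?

Total revenue: €763

Pooled unit-bids ranked (top 7): 139 (Rook-1), 136 (Rook-2), 131 (Rook-3), 128 (Cinder-1), 125 (Rook-4), 117 (Larkspur-1), 112 (Larkspur-2)
First bid not allocated: €109.
Allocation: Cinder 1, Larkspur 2, Rook 4. Every unit priced at €109.
Revenue = 7 × 109 = €763.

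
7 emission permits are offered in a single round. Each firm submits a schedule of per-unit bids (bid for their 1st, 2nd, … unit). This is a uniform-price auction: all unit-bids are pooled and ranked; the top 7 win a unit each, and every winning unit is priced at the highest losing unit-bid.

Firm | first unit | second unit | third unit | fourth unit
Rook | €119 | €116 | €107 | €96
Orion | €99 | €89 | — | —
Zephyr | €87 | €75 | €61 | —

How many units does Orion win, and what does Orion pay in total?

Orion: 2 units, pays €150

Merging the schedules and taking the best 7: 119 (Rook-1), 116 (Rook-2), 107 (Rook-3), 99 (Orion-1), 96 (Rook-4), 89 (Orion-2), 87 (Zephyr-1)
First bid not allocated: €75.
Orion wins 2 unit(s) at €75 each.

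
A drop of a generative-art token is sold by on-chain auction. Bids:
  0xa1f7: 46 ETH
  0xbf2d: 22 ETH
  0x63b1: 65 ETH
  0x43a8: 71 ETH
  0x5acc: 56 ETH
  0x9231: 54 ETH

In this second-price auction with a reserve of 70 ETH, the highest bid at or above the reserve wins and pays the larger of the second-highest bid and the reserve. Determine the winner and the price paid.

0x43a8 pays 70 ETH

Second-price auction with a reserve of 70 ETH: the highest bid at or above the reserve wins and pays the larger of the second-highest bid and the reserve.
Bids in order: 71 (0x43a8) > 65 (0x63b1) > 56 (0x5acc) > 54 (0x9231) > 46 (0xa1f7) > 22 (0xbf2d)
0x43a8 has the top bid at or above the reserve (71 ETH).
max(second-highest 65 ETH, reserve 70 ETH) = 70 ETH.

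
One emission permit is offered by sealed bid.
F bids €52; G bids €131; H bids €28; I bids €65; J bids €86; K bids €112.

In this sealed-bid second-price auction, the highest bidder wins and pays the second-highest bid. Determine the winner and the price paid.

Sealed-bid second-price auction: the highest bidder wins and pays the second-highest bid.
Bids ranked: 131 (G) > 112 (K) > 86 (J) > 65 (I) > 52 (F) > 28 (H)
G is highest; pays the second-highest bid, €112.

G pays €112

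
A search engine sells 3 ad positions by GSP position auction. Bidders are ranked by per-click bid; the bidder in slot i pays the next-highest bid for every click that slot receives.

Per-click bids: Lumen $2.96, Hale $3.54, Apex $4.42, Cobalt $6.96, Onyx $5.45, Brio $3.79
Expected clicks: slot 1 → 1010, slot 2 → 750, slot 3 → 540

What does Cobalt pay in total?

Ranked by bid: $6.96 (Cobalt) > $5.45 (Onyx) > $4.42 (Apex) > $3.79 (Brio) > …
Cobalt holds slot 1 → pays next bid $5.45 × 1010 clicks = $5504.50.

Cobalt pays $5504.50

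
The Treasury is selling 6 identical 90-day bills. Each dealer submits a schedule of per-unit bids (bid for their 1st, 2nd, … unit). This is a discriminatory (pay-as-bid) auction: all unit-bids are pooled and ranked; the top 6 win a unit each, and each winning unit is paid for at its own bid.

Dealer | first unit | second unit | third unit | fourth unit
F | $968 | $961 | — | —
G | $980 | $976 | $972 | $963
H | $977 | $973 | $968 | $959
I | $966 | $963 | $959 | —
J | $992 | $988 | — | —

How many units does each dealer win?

All unit-bids, highest first — top 6: 992 (J-1), 988 (J-2), 980 (G-1), 977 (H-1), 976 (G-2), 973 (H-2)
Next rejected bid: $972 (not a price — pay-as-bid).
Allocation: G 2, H 2, J 2.

G 2, H 2, J 2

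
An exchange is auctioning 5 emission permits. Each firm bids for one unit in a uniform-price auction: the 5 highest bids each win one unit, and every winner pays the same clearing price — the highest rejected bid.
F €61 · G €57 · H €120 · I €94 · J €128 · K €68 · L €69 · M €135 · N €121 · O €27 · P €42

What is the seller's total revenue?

Ordering the bids: 135 (M), 128 (J), 121 (N), 120 (H), 94 (I), 69 (L), 68 (K), …
Winners (5 units): M, J, N, H, I.
Clearing price = highest rejected bid = €69.
Total revenue = 5 × €69 = €345.

Total revenue: €345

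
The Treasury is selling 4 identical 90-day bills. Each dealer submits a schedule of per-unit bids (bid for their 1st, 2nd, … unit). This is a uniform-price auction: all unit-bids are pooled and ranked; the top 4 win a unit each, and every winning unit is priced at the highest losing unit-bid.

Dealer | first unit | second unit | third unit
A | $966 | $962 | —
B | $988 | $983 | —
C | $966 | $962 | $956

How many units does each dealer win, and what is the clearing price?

Merging the schedules and taking the best 4: 988 (B-1), 983 (B-2), 966 (A-1), 966 (C-1)
The (k+1)-th unit-bid is $962.
Allocation: A 1, B 2, C 1.

A 1, B 2, C 1; clearing price $962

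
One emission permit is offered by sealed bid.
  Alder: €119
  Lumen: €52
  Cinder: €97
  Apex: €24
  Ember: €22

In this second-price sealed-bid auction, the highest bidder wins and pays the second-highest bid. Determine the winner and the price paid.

Second-price sealed-bid auction: the highest bidder wins and pays the second-highest bid.
Sorting bids: 119 (Alder) > 97 (Cinder) > 52 (Lumen) > 24 (Apex) > 22 (Ember)
Second-price: Alder pays Cinder's bid of €97.

Alder pays €97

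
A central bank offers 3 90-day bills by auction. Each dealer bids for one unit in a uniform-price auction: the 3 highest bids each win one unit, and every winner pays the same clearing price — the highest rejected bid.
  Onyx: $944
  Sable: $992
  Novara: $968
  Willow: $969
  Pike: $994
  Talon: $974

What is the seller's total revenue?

Sorting: 994 (Pike), 992 (Sable), 974 (Talon), 969 (Willow), 968 (Novara), …
The 3 highest are Pike, Sable, Talon.
First losing bid is Willow's $969, which sets the uniform price.
Total revenue = 3 × $969 = $2,907.

Total revenue: $2,907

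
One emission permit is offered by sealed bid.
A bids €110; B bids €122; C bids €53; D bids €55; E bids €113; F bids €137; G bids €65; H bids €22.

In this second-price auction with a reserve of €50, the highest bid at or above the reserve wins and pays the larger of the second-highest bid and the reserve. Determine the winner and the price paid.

F pays €122

Sorting bids: 137 (F) > 122 (B) > 113 (E) > 110 (A) > 65 (G) > 55 (D) > …
Highest eligible bid: F at €137.
max(second-highest €122, reserve €50) = €122; the reserve does not bind.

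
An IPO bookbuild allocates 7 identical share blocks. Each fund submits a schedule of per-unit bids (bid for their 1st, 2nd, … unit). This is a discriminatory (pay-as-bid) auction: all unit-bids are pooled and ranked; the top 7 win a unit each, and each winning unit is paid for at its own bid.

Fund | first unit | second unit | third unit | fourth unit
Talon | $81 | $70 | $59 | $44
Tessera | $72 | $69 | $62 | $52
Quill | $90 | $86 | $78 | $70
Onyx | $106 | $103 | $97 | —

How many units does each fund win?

Onyx 3, Quill 3, Talon 1

Pooled unit-bids ranked (top 7): 106 (Onyx-1), 103 (Onyx-2), 97 (Onyx-3), 90 (Quill-1), 86 (Quill-2), 81 (Talon-1), 78 (Quill-3)
Next rejected bid: $72 (not a price — pay-as-bid).
Allocation: Onyx 3, Quill 3, Talon 1.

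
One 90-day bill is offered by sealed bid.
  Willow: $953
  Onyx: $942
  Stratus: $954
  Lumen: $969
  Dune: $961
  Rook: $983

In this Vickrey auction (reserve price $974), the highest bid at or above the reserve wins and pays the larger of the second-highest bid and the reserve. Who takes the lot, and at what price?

Sorting bids: 983 (Rook) > 969 (Lumen) > 961 (Dune) > 954 (Stratus) > 953 (Willow) > 942 (Onyx)
Highest eligible bid: Rook at $983.
max(second-highest $969, reserve $974) = $974.

Rook pays $974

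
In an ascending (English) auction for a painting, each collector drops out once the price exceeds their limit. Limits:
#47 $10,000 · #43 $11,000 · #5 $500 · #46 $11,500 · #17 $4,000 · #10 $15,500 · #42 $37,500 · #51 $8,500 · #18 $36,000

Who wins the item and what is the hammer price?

Sorting limits: 37,500 (#42) > 36,000 (#18) > 15,500 (#10) > 11,500 (#46) > 11,000 (#43) > 10,000 (#47) > …
Bidding ends when #18 exits at $36,000; #42 takes it.

#42 wins at $36,000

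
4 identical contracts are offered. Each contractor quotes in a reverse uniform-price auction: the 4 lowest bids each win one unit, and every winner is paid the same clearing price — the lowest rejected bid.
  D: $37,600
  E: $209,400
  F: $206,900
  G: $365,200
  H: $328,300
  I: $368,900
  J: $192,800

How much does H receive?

Ordering the bids: 37,600 (D), 192,800 (J), 206,900 (F), 209,400 (E), 328,300 (H), 365,200 (G), …
Lowest 4: D, J, F, E.
First losing bid is H's $328,300, which sets the uniform price.
H does not win → is paid $0.

H is paid $0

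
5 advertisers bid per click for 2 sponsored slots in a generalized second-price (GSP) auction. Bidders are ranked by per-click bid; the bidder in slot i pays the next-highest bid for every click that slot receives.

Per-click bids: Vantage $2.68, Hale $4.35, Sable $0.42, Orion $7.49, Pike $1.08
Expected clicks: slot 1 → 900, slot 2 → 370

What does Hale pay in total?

Ranked by bid: $7.49 (Orion) > $4.35 (Hale) > $2.68 (Vantage) > …
Hale holds slot 2 → pays next bid $2.68 × 370 clicks = $991.60.

Hale pays $991.60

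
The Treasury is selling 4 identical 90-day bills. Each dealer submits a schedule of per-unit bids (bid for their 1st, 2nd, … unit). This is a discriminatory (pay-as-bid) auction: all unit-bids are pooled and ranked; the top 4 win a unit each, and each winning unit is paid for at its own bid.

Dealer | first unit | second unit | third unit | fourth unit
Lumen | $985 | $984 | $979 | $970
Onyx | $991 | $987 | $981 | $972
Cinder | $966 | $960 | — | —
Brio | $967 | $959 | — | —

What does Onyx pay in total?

All unit-bids, highest first — top 4: 991 (Onyx-1), 987 (Onyx-2), 985 (Lumen-1), 984 (Lumen-2)
Next rejected bid: $981 (not a price — pay-as-bid).
Onyx's winning unit-bids: 991 + 987 = $1,978.

Onyx pays $1,978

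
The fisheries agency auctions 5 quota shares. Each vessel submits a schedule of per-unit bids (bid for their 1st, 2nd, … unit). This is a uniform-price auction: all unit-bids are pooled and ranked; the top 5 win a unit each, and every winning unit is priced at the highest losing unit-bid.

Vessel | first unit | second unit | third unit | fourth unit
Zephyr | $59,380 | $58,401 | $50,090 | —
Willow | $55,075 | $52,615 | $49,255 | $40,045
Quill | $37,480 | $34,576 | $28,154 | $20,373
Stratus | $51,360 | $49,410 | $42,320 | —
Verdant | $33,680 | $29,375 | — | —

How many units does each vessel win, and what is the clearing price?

Merging the schedules and taking the best 5: 59,380 (Zephyr-1), 58,401 (Zephyr-2), 55,075 (Willow-1), 52,615 (Willow-2), 51,360 (Stratus-1)
First bid not allocated: $50,090.
Allocation: Stratus 1, Willow 2, Zephyr 2.

Stratus 1, Willow 2, Zephyr 2; clearing price $50,090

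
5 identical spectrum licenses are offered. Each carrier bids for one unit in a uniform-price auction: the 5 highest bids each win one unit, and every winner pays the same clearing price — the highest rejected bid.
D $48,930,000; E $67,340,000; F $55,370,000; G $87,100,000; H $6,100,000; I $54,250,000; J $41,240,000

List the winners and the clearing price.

Ordering the bids: 87,100,000 (G), 67,340,000 (E), 55,370,000 (F), 54,250,000 (I), 48,930,000 (D), 41,240,000 (J), 6,100,000 (H)
Top 5: G, E, F, I, D.
Clearing price = highest rejected bid = $41,240,000.

G, E, F, I, D; each pays $41,240,000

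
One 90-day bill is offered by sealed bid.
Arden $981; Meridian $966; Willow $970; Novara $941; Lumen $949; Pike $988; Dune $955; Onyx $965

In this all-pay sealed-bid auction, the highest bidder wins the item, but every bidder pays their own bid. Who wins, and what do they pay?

Pike pays $988

Bids ranked: 988 (Pike) > 981 (Arden) > 970 (Willow) > 966 (Meridian) > 965 (Onyx) > 955 (Dune) > …
Pike is highest and takes the item; every bidder forfeits their bid.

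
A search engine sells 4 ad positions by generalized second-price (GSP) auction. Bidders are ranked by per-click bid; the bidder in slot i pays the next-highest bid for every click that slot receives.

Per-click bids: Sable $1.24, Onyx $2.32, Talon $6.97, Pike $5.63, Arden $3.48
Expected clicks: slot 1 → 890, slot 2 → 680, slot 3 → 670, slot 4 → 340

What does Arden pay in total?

Sorting advertisers: $6.97 (Talon) > $5.63 (Pike) > $3.48 (Arden) > $2.32 (Onyx) > $1.24 (Sable)
Arden holds slot 3 → pays next bid $2.32 × 670 clicks = $1554.40.

Arden pays $1554.40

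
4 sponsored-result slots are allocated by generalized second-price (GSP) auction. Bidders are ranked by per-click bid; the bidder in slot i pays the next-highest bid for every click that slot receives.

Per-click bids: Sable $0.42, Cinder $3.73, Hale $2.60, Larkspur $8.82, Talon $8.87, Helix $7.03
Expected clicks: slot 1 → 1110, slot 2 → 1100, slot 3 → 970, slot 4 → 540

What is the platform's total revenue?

Ranked by bid: $8.87 (Talon) > $8.82 (Larkspur) > $7.03 (Helix) > $3.73 (Cinder) > $2.60 (Hale) > …
Slot 1: Talon pays $8.82 × 1110 = $9790.20
Slot 2: Larkspur pays $7.03 × 1100 = $7733.00
Slot 3: Helix pays $3.73 × 970 = $3618.10
Slot 4: Cinder pays $2.60 × 540 = $1404.00
Total = $22545.30

Total revenue: $22545.30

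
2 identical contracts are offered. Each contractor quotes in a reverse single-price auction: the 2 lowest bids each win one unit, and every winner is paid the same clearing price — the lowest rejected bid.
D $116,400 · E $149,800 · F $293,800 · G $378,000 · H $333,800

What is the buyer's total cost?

Ordering the bids: 116,400 (D), 149,800 (E), 293,800 (F), 333,800 (H), …
Winners (2 units): D, E.
First losing bid is F's $293,800, which sets the uniform price.
Total cost = 2 × $293,800 = $587,600.

Total cost: $587,600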